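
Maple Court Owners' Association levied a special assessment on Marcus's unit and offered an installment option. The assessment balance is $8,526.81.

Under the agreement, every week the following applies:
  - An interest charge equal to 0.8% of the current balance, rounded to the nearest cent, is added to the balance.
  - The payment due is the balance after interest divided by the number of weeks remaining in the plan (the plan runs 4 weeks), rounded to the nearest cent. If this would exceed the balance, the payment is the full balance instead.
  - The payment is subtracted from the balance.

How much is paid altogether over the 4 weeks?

$8,698.72

Week 1: $8,526.81 +$68.21 interest = $8,595.02; pay $2,148.76 → $6,446.26
Week 2: $6,446.26 +$51.57 interest = $6,497.83; pay $2,165.94 → $4,331.89
Week 3: $4,331.89 +$34.66 interest = $4,366.55; pay $2,183.28 → $2,183.27
Week 4: $2,183.27 +$17.47 interest = $2,200.74; pay $2,200.74 → $0.00
Total paid: $8,698.72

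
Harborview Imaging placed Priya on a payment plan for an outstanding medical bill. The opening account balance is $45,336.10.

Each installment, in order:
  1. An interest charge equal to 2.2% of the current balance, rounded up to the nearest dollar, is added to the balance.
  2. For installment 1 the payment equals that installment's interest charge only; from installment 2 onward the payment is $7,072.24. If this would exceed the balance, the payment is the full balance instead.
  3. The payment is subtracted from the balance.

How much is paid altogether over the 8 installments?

$50,408.10

Installment 1: opening $45,336.10; interest $998.00 → $46,334.10; payment $998.00; balance $45,336.10
Installment 2: opening $45,336.10; interest $998.00 → $46,334.10; payment $7,072.24; balance $39,261.86
Installment 3: opening $39,261.86; interest $864.00 → $40,125.86; payment $7,072.24; balance $33,053.62
Installment 4: opening $33,053.62; interest $728.00 → $33,781.62; payment $7,072.24; balance $26,709.38
Installment 5: opening $26,709.38; interest $588.00 → $27,297.38; payment $7,072.24; balance $20,225.14
Installment 6: opening $20,225.14; interest $445.00 → $20,670.14; payment $7,072.24; balance $13,597.90
Installment 7: opening $13,597.90; interest $300.00 → $13,897.90; payment $7,072.24; balance $6,825.66
Installment 8: opening $6,825.66; interest $151.00 → $6,976.66; payment $6,976.66; balance $0.00
Total paid: $50,408.10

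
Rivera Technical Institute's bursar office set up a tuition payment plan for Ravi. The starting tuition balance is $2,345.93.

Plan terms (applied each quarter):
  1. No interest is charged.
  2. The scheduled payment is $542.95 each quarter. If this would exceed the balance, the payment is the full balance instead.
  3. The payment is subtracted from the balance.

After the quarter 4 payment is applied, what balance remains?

$174.13

Quarter 1: opening $2,345.93; payment $542.95; balance $1,802.98
Quarter 2: opening $1,802.98; payment $542.95; balance $1,260.03
Quarter 3: opening $1,260.03; payment $542.95; balance $717.08
Quarter 4: opening $717.08; payment $542.95; balance $174.13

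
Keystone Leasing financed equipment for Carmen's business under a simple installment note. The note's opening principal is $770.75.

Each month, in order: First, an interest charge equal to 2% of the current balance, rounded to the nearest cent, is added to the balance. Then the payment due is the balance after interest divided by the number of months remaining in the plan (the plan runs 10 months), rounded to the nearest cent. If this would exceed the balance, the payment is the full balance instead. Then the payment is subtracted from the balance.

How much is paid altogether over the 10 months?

Month 1: opening $770.75; interest $15.42 → $786.17; payment $78.62; balance $707.55
Month 2: opening $707.55; interest $14.15 → $721.70; payment $80.19; balance $641.51
Month 3: opening $641.51; interest $12.83 → $654.34; payment $81.79; balance $572.55
Month 4: opening $572.55; interest $11.45 → $584.00; payment $83.43; balance $500.57
Month 5: opening $500.57; interest $10.01 → $510.58; payment $85.10; balance $425.48
Month 6: opening $425.48; interest $8.51 → $433.99; payment $86.80; balance $347.19
Month 7: opening $347.19; interest $6.94 → $354.13; payment $88.53; balance $265.60
Month 8: opening $265.60; interest $5.31 → $270.91; payment $90.30; balance $180.61
Month 9: opening $180.61; interest $3.61 → $184.22; payment $92.11; balance $92.11
Month 10: opening $92.11; interest $1.84 → $93.95; payment $93.95; balance $0.00
Total paid: $860.82

$860.82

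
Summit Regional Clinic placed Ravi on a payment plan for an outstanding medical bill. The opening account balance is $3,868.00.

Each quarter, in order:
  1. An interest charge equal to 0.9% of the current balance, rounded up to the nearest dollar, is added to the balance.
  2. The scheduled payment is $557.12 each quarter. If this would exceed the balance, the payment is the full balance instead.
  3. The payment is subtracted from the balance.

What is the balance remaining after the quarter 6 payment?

$665.28

Quarter 1: $3,868.00 +$35.00 interest = $3,903.00; pay $557.12 → $3,345.88
Quarter 2: $3,345.88 +$31.00 interest = $3,376.88; pay $557.12 → $2,819.76
Quarter 3: $2,819.76 +$26.00 interest = $2,845.76; pay $557.12 → $2,288.64
Quarter 4: $2,288.64 +$21.00 interest = $2,309.64; pay $557.12 → $1,752.52
Quarter 5: $1,752.52 +$16.00 interest = $1,768.52; pay $557.12 → $1,211.40
Quarter 6: $1,211.40 +$11.00 interest = $1,222.40; pay $557.12 → $665.28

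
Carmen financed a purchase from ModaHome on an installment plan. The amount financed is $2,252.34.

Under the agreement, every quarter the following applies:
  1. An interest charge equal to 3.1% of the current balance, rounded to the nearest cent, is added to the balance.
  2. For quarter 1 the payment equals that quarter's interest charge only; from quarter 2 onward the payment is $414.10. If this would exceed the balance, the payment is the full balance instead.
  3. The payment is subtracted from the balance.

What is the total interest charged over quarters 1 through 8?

Quarter 1: opening $2,252.34; interest $69.82 → $2,322.16; payment $69.82; balance $2,252.34
Quarter 2: opening $2,252.34; interest $69.82 → $2,322.16; payment $414.10; balance $1,908.06
Quarter 3: opening $1,908.06; interest $59.15 → $1,967.21; payment $414.10; balance $1,553.11
Quarter 4: opening $1,553.11; interest $48.15 → $1,601.26; payment $414.10; balance $1,187.16
Quarter 5: opening $1,187.16; interest $36.80 → $1,223.96; payment $414.10; balance $809.86
Quarter 6: opening $809.86; interest $25.11 → $834.97; payment $414.10; balance $420.87
Quarter 7: opening $420.87; interest $13.05 → $433.92; payment $414.10; balance $19.82
Quarter 8: opening $19.82; interest $0.61 → $20.43; payment $20.43; balance $0.00
Total interest: $69.82 + $69.82 + $59.15 + $48.15 + $36.80 + $25.11 + $13.05 + $0.61 = $322.51

$322.51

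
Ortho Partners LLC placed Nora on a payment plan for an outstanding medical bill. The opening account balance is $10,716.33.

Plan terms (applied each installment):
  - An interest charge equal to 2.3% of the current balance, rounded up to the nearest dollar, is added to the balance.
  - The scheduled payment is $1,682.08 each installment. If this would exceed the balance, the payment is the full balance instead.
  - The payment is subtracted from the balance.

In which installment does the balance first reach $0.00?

Installment 1: $10,716.33 +$247.00 interest = $10,963.33; pay $1,682.08 → $9,281.25
Installment 2: $9,281.25 +$214.00 interest = $9,495.25; pay $1,682.08 → $7,813.17
Installment 3: $7,813.17 +$180.00 interest = $7,993.17; pay $1,682.08 → $6,311.09
Installment 4: $6,311.09 +$146.00 interest = $6,457.09; pay $1,682.08 → $4,775.01
Installment 5: $4,775.01 +$110.00 interest = $4,885.01; pay $1,682.08 → $3,202.93
Installment 6: $3,202.93 +$74.00 interest = $3,276.93; pay $1,682.08 → $1,594.85
Installment 7: $1,594.85 +$37.00 interest = $1,631.85; pay $1,631.85 → $0.00
Balance reaches $0.00 in installment 7.

7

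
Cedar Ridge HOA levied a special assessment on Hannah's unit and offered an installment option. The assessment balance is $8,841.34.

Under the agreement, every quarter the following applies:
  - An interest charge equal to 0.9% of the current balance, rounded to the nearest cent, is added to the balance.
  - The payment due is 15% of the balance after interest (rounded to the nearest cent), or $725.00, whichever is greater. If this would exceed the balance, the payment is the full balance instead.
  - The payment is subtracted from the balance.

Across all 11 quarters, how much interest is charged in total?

# | Opening | Interest | Payment | End bal
1 | $8,841.34 | $79.57 | $1,338.14 | $7,582.77
2 | $7,582.77 | $68.24 | $1,147.65 | $6,503.36
3 | $6,503.36 | $58.53 | $984.28 | $5,577.61
4 | $5,577.61 | $50.20 | $844.17 | $4,783.64
5 | $4,783.64 | $43.05 | $725.00 | $4,101.69
6 | $4,101.69 | $36.92 | $725.00 | $3,413.61
7 | $3,413.61 | $30.72 | $725.00 | $2,719.33
8 | $2,719.33 | $24.47 | $725.00 | $2,018.80
9 | $2,018.80 | $18.17 | $725.00 | $1,311.97
10 | $1,311.97 | $11.81 | $725.00 | $598.78
11 | $598.78 | $5.39 | $604.17 | $0.00
Total interest: $79.57 + $68.24 + $58.53 + $50.20 + $43.05 + $36.92 + $30.72 + $24.47 + $18.17 + $11.81 + $5.39 = $427.07

$427.07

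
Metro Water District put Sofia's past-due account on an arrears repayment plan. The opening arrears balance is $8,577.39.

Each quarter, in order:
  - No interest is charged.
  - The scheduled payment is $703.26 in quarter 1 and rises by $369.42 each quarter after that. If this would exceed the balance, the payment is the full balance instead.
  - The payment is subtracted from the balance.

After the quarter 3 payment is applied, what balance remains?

$5,359.35

Quarter 1: opening $8,577.39; payment $703.26; balance $7,874.13
Quarter 2: opening $7,874.13; payment $1,072.68; balance $6,801.45
Quarter 3: opening $6,801.45; payment $1,442.10; balance $5,359.35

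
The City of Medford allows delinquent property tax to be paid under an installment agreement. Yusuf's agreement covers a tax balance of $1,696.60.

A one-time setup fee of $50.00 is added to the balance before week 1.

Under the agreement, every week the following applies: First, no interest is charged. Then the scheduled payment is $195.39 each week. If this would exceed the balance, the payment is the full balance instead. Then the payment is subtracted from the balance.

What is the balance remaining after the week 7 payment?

Week 1: $1,746.60 − $195.39 → $1,551.21
Week 2: $1,551.21 − $195.39 → $1,355.82
Week 3: $1,355.82 − $195.39 → $1,160.43
Week 4: $1,160.43 − $195.39 → $965.04
Week 5: $965.04 − $195.39 → $769.65
Week 6: $769.65 − $195.39 → $574.26
Week 7: $574.26 − $195.39 → $378.87

$378.87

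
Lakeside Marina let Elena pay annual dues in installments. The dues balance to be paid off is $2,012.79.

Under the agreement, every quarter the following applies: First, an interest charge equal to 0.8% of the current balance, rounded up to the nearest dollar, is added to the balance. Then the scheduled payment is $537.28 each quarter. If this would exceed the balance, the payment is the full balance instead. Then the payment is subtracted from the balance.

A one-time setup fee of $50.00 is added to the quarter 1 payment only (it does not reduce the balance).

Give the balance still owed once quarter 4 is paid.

# | Opening | Interest | Payment | Fee | End bal
1 | $2,012.79 | $17.00 | $537.28 | $50.00 | $1,492.51
2 | $1,492.51 | $12.00 | $537.28 | — | $967.23
3 | $967.23 | $8.00 | $537.28 | — | $437.95
4 | $437.95 | $4.00 | $441.95 | — | $0.00

$0.00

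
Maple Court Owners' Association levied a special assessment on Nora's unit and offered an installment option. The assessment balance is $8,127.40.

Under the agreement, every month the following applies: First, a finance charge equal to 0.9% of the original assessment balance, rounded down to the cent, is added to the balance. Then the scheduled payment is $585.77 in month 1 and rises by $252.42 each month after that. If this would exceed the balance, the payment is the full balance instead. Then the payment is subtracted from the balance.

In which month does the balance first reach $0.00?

# | Opening | Interest | Payment | End bal
1 | $8,127.40 | $73.14 | $585.77 | $7,614.77
2 | $7,614.77 | $73.14 | $838.19 | $6,849.72
3 | $6,849.72 | $73.14 | $1,090.61 | $5,832.25
4 | $5,832.25 | $73.14 | $1,343.03 | $4,562.36
5 | $4,562.36 | $73.14 | $1,595.45 | $3,040.05
6 | $3,040.05 | $73.14 | $1,847.87 | $1,265.32
7 | $1,265.32 | $73.14 | $1,338.46 | $0.00
Balance reaches $0.00 in month 7.

7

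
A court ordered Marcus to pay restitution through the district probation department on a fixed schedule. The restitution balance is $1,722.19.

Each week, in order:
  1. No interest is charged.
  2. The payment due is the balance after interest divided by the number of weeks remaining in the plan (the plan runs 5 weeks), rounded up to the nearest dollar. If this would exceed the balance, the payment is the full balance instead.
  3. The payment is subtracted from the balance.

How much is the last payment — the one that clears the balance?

Week 1: opening $1,722.19; payment $345.00; balance $1,377.19
Week 2: opening $1,377.19; payment $345.00; balance $1,032.19
Week 3: opening $1,032.19; payment $345.00; balance $687.19
Week 4: opening $687.19; payment $344.00; balance $343.19
Week 5: opening $343.19; payment $343.19; balance $0.00

$343.19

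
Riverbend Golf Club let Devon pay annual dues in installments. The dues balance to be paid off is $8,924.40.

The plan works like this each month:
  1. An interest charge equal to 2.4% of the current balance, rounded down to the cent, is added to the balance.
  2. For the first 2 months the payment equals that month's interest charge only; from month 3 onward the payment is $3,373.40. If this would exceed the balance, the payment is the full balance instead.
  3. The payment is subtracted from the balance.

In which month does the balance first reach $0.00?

5

Month 1: $8,924.40 +$214.18 interest = $9,138.58; pay $214.18 → $8,924.40
Month 2: $8,924.40 +$214.18 interest = $9,138.58; pay $214.18 → $8,924.40
Month 3: $8,924.40 +$214.18 interest = $9,138.58; pay $3,373.40 → $5,765.18
Month 4: $5,765.18 +$138.36 interest = $5,903.54; pay $3,373.40 → $2,530.14
Month 5: $2,530.14 +$60.72 interest = $2,590.86; pay $2,590.86 → $0.00
Balance reaches $0.00 in month 5.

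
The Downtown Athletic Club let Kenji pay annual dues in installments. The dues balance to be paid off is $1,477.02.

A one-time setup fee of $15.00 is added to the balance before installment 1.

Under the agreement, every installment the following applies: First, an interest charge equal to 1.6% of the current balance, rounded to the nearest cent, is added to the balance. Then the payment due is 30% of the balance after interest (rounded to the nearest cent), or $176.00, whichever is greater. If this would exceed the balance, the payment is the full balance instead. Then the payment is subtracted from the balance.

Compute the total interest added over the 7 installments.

$71.03

# | Opening | Interest | Payment | End bal
1 | $1,492.02 | $23.87 | $454.77 | $1,061.12
2 | $1,061.12 | $16.98 | $323.43 | $754.67
3 | $754.67 | $12.07 | $230.02 | $536.72
4 | $536.72 | $8.59 | $176.00 | $369.31
5 | $369.31 | $5.91 | $176.00 | $199.22
6 | $199.22 | $3.19 | $176.00 | $26.41
7 | $26.41 | $0.42 | $26.83 | $0.00
Total interest: $23.87 + $16.98 + $12.07 + $8.59 + $5.91 + $3.19 + $0.42 = $71.03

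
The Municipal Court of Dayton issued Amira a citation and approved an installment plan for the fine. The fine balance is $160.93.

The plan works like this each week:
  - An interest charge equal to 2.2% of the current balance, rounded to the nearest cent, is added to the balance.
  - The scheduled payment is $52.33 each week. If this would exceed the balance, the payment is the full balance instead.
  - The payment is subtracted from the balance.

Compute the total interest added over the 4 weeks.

# | Opening | Interest | Payment | End bal
1 | $160.93 | $3.54 | $52.33 | $112.14
2 | $112.14 | $2.47 | $52.33 | $62.28
3 | $62.28 | $1.37 | $52.33 | $11.32
4 | $11.32 | $0.25 | $11.57 | $0.00
Total interest: $3.54 + $2.47 + $1.37 + $0.25 = $7.63

$7.63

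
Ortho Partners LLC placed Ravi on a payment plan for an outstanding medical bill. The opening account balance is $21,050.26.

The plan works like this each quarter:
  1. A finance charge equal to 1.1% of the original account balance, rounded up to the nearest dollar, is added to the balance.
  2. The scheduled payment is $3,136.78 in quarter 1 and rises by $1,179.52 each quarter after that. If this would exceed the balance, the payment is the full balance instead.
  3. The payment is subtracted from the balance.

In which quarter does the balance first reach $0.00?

5

# | Opening | Interest | Payment | End bal
1 | $21,050.26 | $232.00 | $3,136.78 | $18,145.48
2 | $18,145.48 | $232.00 | $4,316.30 | $14,061.18
3 | $14,061.18 | $232.00 | $5,495.82 | $8,797.36
4 | $8,797.36 | $232.00 | $6,675.34 | $2,354.02
5 | $2,354.02 | $232.00 | $2,586.02 | $0.00
Balance reaches $0.00 in quarter 5.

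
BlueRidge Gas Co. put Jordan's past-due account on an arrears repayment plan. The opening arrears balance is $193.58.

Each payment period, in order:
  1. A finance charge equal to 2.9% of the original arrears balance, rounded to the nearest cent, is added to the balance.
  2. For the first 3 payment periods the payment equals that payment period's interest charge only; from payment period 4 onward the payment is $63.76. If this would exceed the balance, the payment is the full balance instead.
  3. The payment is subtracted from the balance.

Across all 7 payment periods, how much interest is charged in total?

Payment period 1: opening $193.58; interest $5.61 → $199.19; payment $5.61; balance $193.58
Payment period 2: opening $193.58; interest $5.61 → $199.19; payment $5.61; balance $193.58
Payment period 3: opening $193.58; interest $5.61 → $199.19; payment $5.61; balance $193.58
Payment period 4: opening $193.58; interest $5.61 → $199.19; payment $63.76; balance $135.43
Payment period 5: opening $135.43; interest $5.61 → $141.04; payment $63.76; balance $77.28
Payment period 6: opening $77.28; interest $5.61 → $82.89; payment $63.76; balance $19.13
Payment period 7: opening $19.13; interest $5.61 → $24.74; payment $24.74; balance $0.00
Total interest: $5.61 + $5.61 + $5.61 + $5.61 + $5.61 + $5.61 + $5.61 = $39.27

$39.27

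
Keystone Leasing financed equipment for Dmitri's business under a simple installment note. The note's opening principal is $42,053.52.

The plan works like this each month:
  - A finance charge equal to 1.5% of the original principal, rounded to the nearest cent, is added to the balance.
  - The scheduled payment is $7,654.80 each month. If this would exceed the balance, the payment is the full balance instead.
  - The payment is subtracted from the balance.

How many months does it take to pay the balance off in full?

6

# | Opening | Interest | Payment | End bal
1 | $42,053.52 | $630.80 | $7,654.80 | $35,029.52
2 | $35,029.52 | $630.80 | $7,654.80 | $28,005.52
3 | $28,005.52 | $630.80 | $7,654.80 | $20,981.52
4 | $20,981.52 | $630.80 | $7,654.80 | $13,957.52
5 | $13,957.52 | $630.80 | $7,654.80 | $6,933.52
6 | $6,933.52 | $630.80 | $7,564.32 | $0.00
Balance reaches $0.00 in month 6.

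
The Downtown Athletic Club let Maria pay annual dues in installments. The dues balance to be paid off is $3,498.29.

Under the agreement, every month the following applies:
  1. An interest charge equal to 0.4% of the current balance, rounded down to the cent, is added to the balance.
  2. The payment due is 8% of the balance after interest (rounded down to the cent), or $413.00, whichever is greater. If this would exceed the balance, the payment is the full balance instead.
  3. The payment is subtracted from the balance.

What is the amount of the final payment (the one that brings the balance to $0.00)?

Month 1: $3,498.29 +$13.99 interest = $3,512.28; pay $413.00 → $3,099.28
Month 2: $3,099.28 +$12.39 interest = $3,111.67; pay $413.00 → $2,698.67
Month 3: $2,698.67 +$10.79 interest = $2,709.46; pay $413.00 → $2,296.46
Month 4: $2,296.46 +$9.18 interest = $2,305.64; pay $413.00 → $1,892.64
Month 5: $1,892.64 +$7.57 interest = $1,900.21; pay $413.00 → $1,487.21
Month 6: $1,487.21 +$5.94 interest = $1,493.15; pay $413.00 → $1,080.15
Month 7: $1,080.15 +$4.32 interest = $1,084.47; pay $413.00 → $671.47
Month 8: $671.47 +$2.68 interest = $674.15; pay $413.00 → $261.15
Month 9: $261.15 +$1.04 interest = $262.19; pay $262.19 → $0.00

$262.19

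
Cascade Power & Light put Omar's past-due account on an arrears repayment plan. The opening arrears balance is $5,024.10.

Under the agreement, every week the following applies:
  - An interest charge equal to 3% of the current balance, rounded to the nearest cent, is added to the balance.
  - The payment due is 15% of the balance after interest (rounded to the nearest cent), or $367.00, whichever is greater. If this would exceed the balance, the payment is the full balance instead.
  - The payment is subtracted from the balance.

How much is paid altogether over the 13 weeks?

# | Opening | Interest | Payment | End bal
1 | $5,024.10 | $150.72 | $776.22 | $4,398.60
2 | $4,398.60 | $131.96 | $679.58 | $3,850.98
3 | $3,850.98 | $115.53 | $594.98 | $3,371.53
4 | $3,371.53 | $101.15 | $520.90 | $2,951.78
5 | $2,951.78 | $88.55 | $456.05 | $2,584.28
6 | $2,584.28 | $77.53 | $399.27 | $2,262.54
7 | $2,262.54 | $67.88 | $367.00 | $1,963.42
8 | $1,963.42 | $58.90 | $367.00 | $1,655.32
9 | $1,655.32 | $49.66 | $367.00 | $1,337.98
10 | $1,337.98 | $40.14 | $367.00 | $1,011.12
11 | $1,011.12 | $30.33 | $367.00 | $674.45
12 | $674.45 | $20.23 | $367.00 | $327.68
13 | $327.68 | $9.83 | $337.51 | $0.00
Total paid: $5,966.51

$5,966.51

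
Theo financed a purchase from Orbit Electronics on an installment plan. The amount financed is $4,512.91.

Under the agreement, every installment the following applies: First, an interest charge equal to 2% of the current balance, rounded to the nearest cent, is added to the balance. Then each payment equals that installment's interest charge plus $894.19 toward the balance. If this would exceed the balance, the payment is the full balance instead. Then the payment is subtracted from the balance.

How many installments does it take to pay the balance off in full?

6

Installment 1: opening $4,512.91; interest $90.26 → $4,603.17; payment $984.45; balance $3,618.72
Installment 2: opening $3,618.72; interest $72.37 → $3,691.09; payment $966.56; balance $2,724.53
Installment 3: opening $2,724.53; interest $54.49 → $2,779.02; payment $948.68; balance $1,830.34
Installment 4: opening $1,830.34; interest $36.61 → $1,866.95; payment $930.80; balance $936.15
Installment 5: opening $936.15; interest $18.72 → $954.87; payment $912.91; balance $41.96
Installment 6: opening $41.96; interest $0.84 → $42.80; payment $42.80; balance $0.00
Balance reaches $0.00 in installment 6.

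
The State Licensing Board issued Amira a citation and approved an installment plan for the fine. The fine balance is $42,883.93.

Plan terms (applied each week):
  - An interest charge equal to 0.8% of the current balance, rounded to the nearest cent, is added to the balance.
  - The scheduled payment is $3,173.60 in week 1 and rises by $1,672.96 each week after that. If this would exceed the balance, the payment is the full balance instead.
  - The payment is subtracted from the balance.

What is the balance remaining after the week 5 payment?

$11,639.06

Week 1: opening $42,883.93; interest $343.07 → $43,227.00; payment $3,173.60; balance $40,053.40
Week 2: opening $40,053.40; interest $320.43 → $40,373.83; payment $4,846.56; balance $35,527.27
Week 3: opening $35,527.27; interest $284.22 → $35,811.49; payment $6,519.52; balance $29,291.97
Week 4: opening $29,291.97; interest $234.34 → $29,526.31; payment $8,192.48; balance $21,333.83
Week 5: opening $21,333.83; interest $170.67 → $21,504.50; payment $9,865.44; balance $11,639.06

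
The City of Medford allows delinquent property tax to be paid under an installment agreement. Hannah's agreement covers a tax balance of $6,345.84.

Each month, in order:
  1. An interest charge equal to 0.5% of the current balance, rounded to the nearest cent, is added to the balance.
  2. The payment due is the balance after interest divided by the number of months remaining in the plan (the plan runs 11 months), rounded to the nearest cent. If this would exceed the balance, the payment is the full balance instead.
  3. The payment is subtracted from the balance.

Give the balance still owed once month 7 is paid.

$2,389.56

Month 1: opening $6,345.84; interest $31.73 → $6,377.57; payment $579.78; balance $5,797.79
Month 2: opening $5,797.79; interest $28.99 → $5,826.78; payment $582.68; balance $5,244.10
Month 3: opening $5,244.10; interest $26.22 → $5,270.32; payment $585.59; balance $4,684.73
Month 4: opening $4,684.73; interest $23.42 → $4,708.15; payment $588.52; balance $4,119.63
Month 5: opening $4,119.63; interest $20.60 → $4,140.23; payment $591.46; balance $3,548.77
Month 6: opening $3,548.77; interest $17.74 → $3,566.51; payment $594.42; balance $2,972.09
Month 7: opening $2,972.09; interest $14.86 → $2,986.95; payment $597.39; balance $2,389.56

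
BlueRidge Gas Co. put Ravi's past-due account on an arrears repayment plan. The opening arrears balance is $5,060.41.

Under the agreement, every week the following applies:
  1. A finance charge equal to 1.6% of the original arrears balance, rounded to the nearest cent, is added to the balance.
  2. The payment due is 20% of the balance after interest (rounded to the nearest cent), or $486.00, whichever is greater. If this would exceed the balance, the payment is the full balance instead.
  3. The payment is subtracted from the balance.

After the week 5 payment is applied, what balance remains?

$1,858.93

Week 1: $5,060.41 +$80.97 interest = $5,141.38; pay $1,028.28 → $4,113.10
Week 2: $4,113.10 +$80.97 interest = $4,194.07; pay $838.81 → $3,355.26
Week 3: $3,355.26 +$80.97 interest = $3,436.23; pay $687.25 → $2,748.98
Week 4: $2,748.98 +$80.97 interest = $2,829.95; pay $565.99 → $2,263.96
Week 5: $2,263.96 +$80.97 interest = $2,344.93; pay $486.00 → $1,858.93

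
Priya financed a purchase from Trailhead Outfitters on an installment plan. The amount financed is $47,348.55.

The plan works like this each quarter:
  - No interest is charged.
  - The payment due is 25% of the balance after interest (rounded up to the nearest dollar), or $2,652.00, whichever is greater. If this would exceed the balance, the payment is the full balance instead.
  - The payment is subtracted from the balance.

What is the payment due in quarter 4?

$4,994.00

# | Opening | Payment | End bal
1 | $47,348.55 | $11,838.00 | $35,510.55
2 | $35,510.55 | $8,878.00 | $26,632.55
3 | $26,632.55 | $6,659.00 | $19,973.55
4 | $19,973.55 | $4,994.00 | $14,979.55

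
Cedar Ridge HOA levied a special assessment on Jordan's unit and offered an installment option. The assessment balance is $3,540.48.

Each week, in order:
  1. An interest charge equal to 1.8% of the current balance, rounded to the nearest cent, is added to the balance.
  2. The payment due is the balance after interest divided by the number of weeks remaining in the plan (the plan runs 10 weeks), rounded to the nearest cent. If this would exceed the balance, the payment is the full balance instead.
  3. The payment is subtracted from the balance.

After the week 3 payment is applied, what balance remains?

$2,614.59

Week 1: $3,540.48 +$63.73 interest = $3,604.21; pay $360.42 → $3,243.79
Week 2: $3,243.79 +$58.39 interest = $3,302.18; pay $366.91 → $2,935.27
Week 3: $2,935.27 +$52.83 interest = $2,988.10; pay $373.51 → $2,614.59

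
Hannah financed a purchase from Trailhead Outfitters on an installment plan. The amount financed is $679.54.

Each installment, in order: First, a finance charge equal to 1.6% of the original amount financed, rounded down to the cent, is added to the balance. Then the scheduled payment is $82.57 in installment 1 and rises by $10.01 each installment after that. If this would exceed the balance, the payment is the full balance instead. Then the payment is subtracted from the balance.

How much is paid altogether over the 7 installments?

$755.63

Installment 1: opening $679.54; interest $10.87 → $690.41; payment $82.57; balance $607.84
Installment 2: opening $607.84; interest $10.87 → $618.71; payment $92.58; balance $526.13
Installment 3: opening $526.13; interest $10.87 → $537.00; payment $102.59; balance $434.41
Installment 4: opening $434.41; interest $10.87 → $445.28; payment $112.60; balance $332.68
Installment 5: opening $332.68; interest $10.87 → $343.55; payment $122.61; balance $220.94
Installment 6: opening $220.94; interest $10.87 → $231.81; payment $132.62; balance $99.19
Installment 7: opening $99.19; interest $10.87 → $110.06; payment $110.06; balance $0.00
Total paid: $755.63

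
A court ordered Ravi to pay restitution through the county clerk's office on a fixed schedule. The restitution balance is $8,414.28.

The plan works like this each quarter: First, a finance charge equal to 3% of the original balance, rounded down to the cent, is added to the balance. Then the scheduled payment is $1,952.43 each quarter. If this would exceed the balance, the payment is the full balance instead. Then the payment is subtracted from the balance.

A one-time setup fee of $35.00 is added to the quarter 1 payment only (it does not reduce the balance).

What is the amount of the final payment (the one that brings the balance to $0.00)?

Quarter 1: opening $8,414.28; interest $252.42 → $8,666.70; payment $1,952.43 (+ $35.00 fee); balance $6,714.27
Quarter 2: opening $6,714.27; interest $252.42 → $6,966.69; payment $1,952.43; balance $5,014.26
Quarter 3: opening $5,014.26; interest $252.42 → $5,266.68; payment $1,952.43; balance $3,314.25
Quarter 4: opening $3,314.25; interest $252.42 → $3,566.67; payment $1,952.43; balance $1,614.24
Quarter 5: opening $1,614.24; interest $252.42 → $1,866.66; payment $1,866.66; balance $0.00

$1,866.66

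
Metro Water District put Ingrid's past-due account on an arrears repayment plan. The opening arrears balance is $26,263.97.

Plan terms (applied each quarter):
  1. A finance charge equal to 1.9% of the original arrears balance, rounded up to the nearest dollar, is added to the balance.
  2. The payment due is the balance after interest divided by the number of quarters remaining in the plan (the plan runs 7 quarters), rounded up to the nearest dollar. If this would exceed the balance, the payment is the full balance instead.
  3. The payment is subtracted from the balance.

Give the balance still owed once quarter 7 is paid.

Quarter 1: $26,263.97 +$500.00 interest = $26,763.97; pay $3,824.00 → $22,939.97
Quarter 2: $22,939.97 +$500.00 interest = $23,439.97; pay $3,907.00 → $19,532.97
Quarter 3: $19,532.97 +$500.00 interest = $20,032.97; pay $4,007.00 → $16,025.97
Quarter 4: $16,025.97 +$500.00 interest = $16,525.97; pay $4,132.00 → $12,393.97
Quarter 5: $12,393.97 +$500.00 interest = $12,893.97; pay $4,298.00 → $8,595.97
Quarter 6: $8,595.97 +$500.00 interest = $9,095.97; pay $4,548.00 → $4,547.97
Quarter 7: $4,547.97 +$500.00 interest = $5,047.97; pay $5,047.97 → $0.00

$0.00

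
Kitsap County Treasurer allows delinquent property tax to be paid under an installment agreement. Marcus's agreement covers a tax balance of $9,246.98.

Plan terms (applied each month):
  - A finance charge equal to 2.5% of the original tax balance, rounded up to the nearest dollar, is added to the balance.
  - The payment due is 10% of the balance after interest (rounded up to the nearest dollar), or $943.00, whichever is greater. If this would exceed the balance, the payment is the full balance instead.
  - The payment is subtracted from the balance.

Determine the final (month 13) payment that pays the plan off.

# | Opening | Interest | Payment | End bal
1 | $9,246.98 | $232.00 | $948.00 | $8,530.98
2 | $8,530.98 | $232.00 | $943.00 | $7,819.98
3 | $7,819.98 | $232.00 | $943.00 | $7,108.98
4 | $7,108.98 | $232.00 | $943.00 | $6,397.98
5 | $6,397.98 | $232.00 | $943.00 | $5,686.98
6 | $5,686.98 | $232.00 | $943.00 | $4,975.98
7 | $4,975.98 | $232.00 | $943.00 | $4,264.98
8 | $4,264.98 | $232.00 | $943.00 | $3,553.98
9 | $3,553.98 | $232.00 | $943.00 | $2,842.98
10 | $2,842.98 | $232.00 | $943.00 | $2,131.98
11 | $2,131.98 | $232.00 | $943.00 | $1,420.98
12 | $1,420.98 | $232.00 | $943.00 | $709.98
13 | $709.98 | $232.00 | $941.98 | $0.00

$941.98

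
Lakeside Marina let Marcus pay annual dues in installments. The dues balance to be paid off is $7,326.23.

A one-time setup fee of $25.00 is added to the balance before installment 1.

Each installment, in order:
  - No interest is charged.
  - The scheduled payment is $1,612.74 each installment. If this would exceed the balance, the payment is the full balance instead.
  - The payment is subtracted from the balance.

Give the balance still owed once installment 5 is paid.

$0.00

# | Opening | Payment | End bal
1 | $7,351.23 | $1,612.74 | $5,738.49
2 | $5,738.49 | $1,612.74 | $4,125.75
3 | $4,125.75 | $1,612.74 | $2,513.01
4 | $2,513.01 | $1,612.74 | $900.27
5 | $900.27 | $900.27 | $0.00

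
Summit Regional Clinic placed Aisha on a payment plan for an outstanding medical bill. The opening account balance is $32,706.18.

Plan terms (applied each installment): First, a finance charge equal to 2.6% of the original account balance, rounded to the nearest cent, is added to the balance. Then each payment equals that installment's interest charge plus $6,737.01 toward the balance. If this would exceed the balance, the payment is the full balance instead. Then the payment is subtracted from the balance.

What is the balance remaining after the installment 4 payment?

Installment 1: opening $32,706.18; interest $850.36 → $33,556.54; payment $7,587.37; balance $25,969.17
Installment 2: opening $25,969.17; interest $850.36 → $26,819.53; payment $7,587.37; balance $19,232.16
Installment 3: opening $19,232.16; interest $850.36 → $20,082.52; payment $7,587.37; balance $12,495.15
Installment 4: opening $12,495.15; interest $850.36 → $13,345.51; payment $7,587.37; balance $5,758.14

$5,758.14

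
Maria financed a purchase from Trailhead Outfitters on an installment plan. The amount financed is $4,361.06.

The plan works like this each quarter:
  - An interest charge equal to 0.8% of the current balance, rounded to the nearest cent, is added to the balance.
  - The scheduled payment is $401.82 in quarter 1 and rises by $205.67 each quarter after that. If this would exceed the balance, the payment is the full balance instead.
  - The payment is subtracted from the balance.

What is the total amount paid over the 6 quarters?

$4,492.78

Quarter 1: opening $4,361.06; interest $34.89 → $4,395.95; payment $401.82; balance $3,994.13
Quarter 2: opening $3,994.13; interest $31.95 → $4,026.08; payment $607.49; balance $3,418.59
Quarter 3: opening $3,418.59; interest $27.35 → $3,445.94; payment $813.16; balance $2,632.78
Quarter 4: opening $2,632.78; interest $21.06 → $2,653.84; payment $1,018.83; balance $1,635.01
Quarter 5: opening $1,635.01; interest $13.08 → $1,648.09; payment $1,224.50; balance $423.59
Quarter 6: opening $423.59; interest $3.39 → $426.98; payment $426.98; balance $0.00
Total paid: $4,492.78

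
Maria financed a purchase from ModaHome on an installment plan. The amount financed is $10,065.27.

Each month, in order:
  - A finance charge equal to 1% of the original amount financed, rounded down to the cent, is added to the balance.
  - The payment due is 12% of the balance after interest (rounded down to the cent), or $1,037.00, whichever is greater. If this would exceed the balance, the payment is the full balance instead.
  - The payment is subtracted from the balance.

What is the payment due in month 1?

$1,219.91

Month 1: $10,065.27 +$100.65 interest = $10,165.92; pay $1,219.91 → $8,946.01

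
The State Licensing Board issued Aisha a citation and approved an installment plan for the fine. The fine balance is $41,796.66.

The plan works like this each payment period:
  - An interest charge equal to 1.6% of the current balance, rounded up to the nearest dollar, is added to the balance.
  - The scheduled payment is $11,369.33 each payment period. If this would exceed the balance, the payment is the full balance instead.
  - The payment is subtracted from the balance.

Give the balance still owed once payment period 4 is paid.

$0.00

Payment period 1: $41,796.66 +$669.00 interest = $42,465.66; pay $11,369.33 → $31,096.33
Payment period 2: $31,096.33 +$498.00 interest = $31,594.33; pay $11,369.33 → $20,225.00
Payment period 3: $20,225.00 +$324.00 interest = $20,549.00; pay $11,369.33 → $9,179.67
Payment period 4: $9,179.67 +$147.00 interest = $9,326.67; pay $9,326.67 → $0.00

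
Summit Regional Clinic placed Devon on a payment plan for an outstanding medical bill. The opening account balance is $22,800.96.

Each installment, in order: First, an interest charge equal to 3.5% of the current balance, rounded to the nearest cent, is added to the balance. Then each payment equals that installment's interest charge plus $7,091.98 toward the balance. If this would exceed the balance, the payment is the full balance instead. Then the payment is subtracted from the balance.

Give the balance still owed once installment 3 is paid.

# | Opening | Interest | Payment | End bal
1 | $22,800.96 | $798.03 | $7,890.01 | $15,708.98
2 | $15,708.98 | $549.81 | $7,641.79 | $8,617.00
3 | $8,617.00 | $301.60 | $7,393.58 | $1,525.02

$1,525.02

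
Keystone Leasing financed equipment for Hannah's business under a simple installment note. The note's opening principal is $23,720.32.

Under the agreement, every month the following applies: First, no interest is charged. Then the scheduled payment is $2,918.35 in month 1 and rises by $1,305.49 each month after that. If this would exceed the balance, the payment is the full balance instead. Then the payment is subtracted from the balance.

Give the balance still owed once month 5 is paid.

Month 1: opening $23,720.32; payment $2,918.35; balance $20,801.97
Month 2: opening $20,801.97; payment $4,223.84; balance $16,578.13
Month 3: opening $16,578.13; payment $5,529.33; balance $11,048.80
Month 4: opening $11,048.80; payment $6,834.82; balance $4,213.98
Month 5: opening $4,213.98; payment $4,213.98; balance $0.00

$0.00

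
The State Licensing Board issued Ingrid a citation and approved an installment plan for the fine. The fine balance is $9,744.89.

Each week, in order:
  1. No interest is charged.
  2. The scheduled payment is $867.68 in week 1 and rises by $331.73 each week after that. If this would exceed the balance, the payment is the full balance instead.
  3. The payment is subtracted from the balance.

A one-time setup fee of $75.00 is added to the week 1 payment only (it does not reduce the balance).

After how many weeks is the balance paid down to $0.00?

6

Week 1: opening $9,744.89; payment $867.68 (+ $75.00 fee); balance $8,877.21
Week 2: opening $8,877.21; payment $1,199.41; balance $7,677.80
Week 3: opening $7,677.80; payment $1,531.14; balance $6,146.66
Week 4: opening $6,146.66; payment $1,862.87; balance $4,283.79
Week 5: opening $4,283.79; payment $2,194.60; balance $2,089.19
Week 6: opening $2,089.19; payment $2,089.19; balance $0.00
Balance reaches $0.00 in week 6.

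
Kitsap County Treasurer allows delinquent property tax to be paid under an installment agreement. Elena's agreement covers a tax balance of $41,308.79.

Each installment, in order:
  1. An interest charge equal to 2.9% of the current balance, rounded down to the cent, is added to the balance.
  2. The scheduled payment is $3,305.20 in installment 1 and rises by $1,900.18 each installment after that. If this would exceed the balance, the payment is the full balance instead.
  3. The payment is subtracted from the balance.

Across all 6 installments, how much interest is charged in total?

Installment 1: $41,308.79 +$1,197.95 interest = $42,506.74; pay $3,305.20 → $39,201.54
Installment 2: $39,201.54 +$1,136.84 interest = $40,338.38; pay $5,205.38 → $35,133.00
Installment 3: $35,133.00 +$1,018.85 interest = $36,151.85; pay $7,105.56 → $29,046.29
Installment 4: $29,046.29 +$842.34 interest = $29,888.63; pay $9,005.74 → $20,882.89
Installment 5: $20,882.89 +$605.60 interest = $21,488.49; pay $10,905.92 → $10,582.57
Installment 6: $10,582.57 +$306.89 interest = $10,889.46; pay $10,889.46 → $0.00
Total interest: $1,197.95 + $1,136.84 + $1,018.85 + $842.34 + $605.60 + $306.89 = $5,108.47

$5,108.47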